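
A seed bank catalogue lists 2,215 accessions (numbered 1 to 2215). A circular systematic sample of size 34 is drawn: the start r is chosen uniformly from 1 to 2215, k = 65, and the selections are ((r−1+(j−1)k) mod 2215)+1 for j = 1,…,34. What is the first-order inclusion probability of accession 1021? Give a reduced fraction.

For each position j, as r ranges over 1…2215 the j-th selection hits every accession exactly once, so accession 1021 is selected for exactly 34 of the 2215 starts.
Inclusion probability = 34/2215.

34/2215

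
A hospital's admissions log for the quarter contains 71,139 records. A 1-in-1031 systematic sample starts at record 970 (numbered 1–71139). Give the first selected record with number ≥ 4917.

k = 1031
Steps past start: ⌈(4917 − 970)/1031⌉ = ⌈3947/1031⌉ = 4
Selected record: 970 + 4×1031 = 5094

5094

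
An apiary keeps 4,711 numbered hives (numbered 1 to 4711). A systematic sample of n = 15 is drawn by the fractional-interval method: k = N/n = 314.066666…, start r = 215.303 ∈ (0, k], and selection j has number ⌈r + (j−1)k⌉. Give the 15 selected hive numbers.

216, 530, 844, 1158, 1472, 1786, 2100, 2414, 2728, 3042, 3356, 3671, 3985, 4299, 4613

j=1: r + 0k = 215.303 → ⌈·⌉ = 216
j=2: r + 1k = 529.369666… → ⌈·⌉ = 530
j=3: r + 2k = 843.436333… → ⌈·⌉ = 844
j=4: r + 3k = 1157.503 → ⌈·⌉ = 1158
j=5: r + 4k = 1471.569666… → ⌈·⌉ = 1472
j=6: r + 5k = 1785.636333… → ⌈·⌉ = 1786
j=7: r + 6k = 2099.703 → ⌈·⌉ = 2100
j=8: r + 7k = 2413.769666… → ⌈·⌉ = 2414
j=9: r + 8k = 2727.836333… → ⌈·⌉ = 2728
j=10: r + 9k = 3041.903 → ⌈·⌉ = 3042
j=11: r + 10k = 3355.969666… → ⌈·⌉ = 3356
j=12: r + 11k = 3670.036333… → ⌈·⌉ = 3671
j=13: r + 12k = 3984.103 → ⌈·⌉ = 3985
j=14: r + 13k = 4298.169666… → ⌈·⌉ = 4299
j=15: r + 14k = 4612.236333… → ⌈·⌉ = 4613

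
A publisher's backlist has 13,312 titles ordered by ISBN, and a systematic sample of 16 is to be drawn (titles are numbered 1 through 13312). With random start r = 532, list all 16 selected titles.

k = N/n = 13312/16 = 832
title 1: 532
title 2: 532 + 832 = 1364
title 3: 1364 + 832 = 2196
title 4: 2196 + 832 = 3028
title 5: 3028 + 832 = 3860
title 6: 3860 + 832 = 4692
title 7: 4692 + 832 = 5524
title 8: 5524 + 832 = 6356
title 9: 6356 + 832 = 7188
title 10: 7188 + 832 = 8020
title 11: 8020 + 832 = 8852
title 12: 8852 + 832 = 9684
title 13: 9684 + 832 = 10516
title 14: 10516 + 832 = 11348
title 15: 11348 + 832 = 12180
title 16: 12180 + 832 = 13012

532, 1364, 2196, 3028, 3860, 4692, 5524, 6356, 7188, 8020, 8852, 9684, 10516, 11348, 12180, 13012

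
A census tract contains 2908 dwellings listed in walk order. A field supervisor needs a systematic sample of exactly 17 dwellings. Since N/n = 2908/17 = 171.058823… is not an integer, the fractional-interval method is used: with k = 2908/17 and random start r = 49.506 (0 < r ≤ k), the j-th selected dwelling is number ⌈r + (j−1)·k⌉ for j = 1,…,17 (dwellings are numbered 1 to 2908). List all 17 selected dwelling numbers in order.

j=1: r + 0k = 49.506 → ⌈·⌉ = 50
j=2: r + 1k = 220.564823… → ⌈·⌉ = 221
j=3: r + 2k = 391.623647… → ⌈·⌉ = 392
j=4: r + 3k = 562.682470… → ⌈·⌉ = 563
j=5: r + 4k = 733.741294… → ⌈·⌉ = 734
j=6: r + 5k = 904.800117… → ⌈·⌉ = 905
j=7: r + 6k = 1075.858941… → ⌈·⌉ = 1076
j=8: r + 7k = 1246.917764… → ⌈·⌉ = 1247
j=9: r + 8k = 1417.976588… → ⌈·⌉ = 1418
j=10: r + 9k = 1589.035411… → ⌈·⌉ = 1590
j=11: r + 10k = 1760.094235… → ⌈·⌉ = 1761
j=12: r + 11k = 1931.153058… → ⌈·⌉ = 1932
j=13: r + 12k = 2102.211882… → ⌈·⌉ = 2103
j=14: r + 13k = 2273.270705… → ⌈·⌉ = 2274
j=15: r + 14k = 2444.329529… → ⌈·⌉ = 2445
j=16: r + 15k = 2615.388352… → ⌈·⌉ = 2616
j=17: r + 16k = 2786.447176… → ⌈·⌉ = 2787

50, 221, 392, 563, 734, 905, 1076, 1247, 1418, 1590, 1761, 1932, 2103, 2274, 2445, 2616, 2787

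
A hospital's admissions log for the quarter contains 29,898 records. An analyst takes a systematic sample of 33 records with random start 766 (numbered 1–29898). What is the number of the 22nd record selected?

k = 29898/33 = 906
22nd selection = r + (22−1)·k = 766 + 21×906 = 766 + 19026 = 19792

19792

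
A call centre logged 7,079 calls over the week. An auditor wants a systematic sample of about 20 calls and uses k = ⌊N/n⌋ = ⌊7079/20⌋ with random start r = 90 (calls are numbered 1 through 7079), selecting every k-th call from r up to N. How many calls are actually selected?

k = ⌊7079/20⌋ = 353
Achieved size = ⌊(7079 − 90)/353⌋ + 1 = ⌊6989/353⌋ + 1 = 19 + 1 = 20
(last selection: 90 + 19×353 = 6797 ≤ 7079; next would be 7150 > 7079)

20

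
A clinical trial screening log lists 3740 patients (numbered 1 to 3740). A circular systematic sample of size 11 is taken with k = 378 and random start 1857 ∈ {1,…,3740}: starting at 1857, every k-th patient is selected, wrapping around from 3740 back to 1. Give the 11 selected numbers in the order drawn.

Selection 1: 1857
Selection 2: 1857 + 378 = 2235
Selection 3: 2235 + 378 = 2613
Selection 4: 2613 + 378 = 2991
Selection 5: 2991 + 378 = 3369
Selection 6: 3369 + 378 = 3747 → 3747 − 3740 = 7
Selection 7: 7 + 378 = 385
Selection 8: 385 + 378 = 763
Selection 9: 763 + 378 = 1141
Selection 10: 1141 + 378 = 1519
Selection 11: 1519 + 378 = 1897

1857, 2235, 2613, 2991, 3369, 7, 385, 763, 1141, 1519, 1897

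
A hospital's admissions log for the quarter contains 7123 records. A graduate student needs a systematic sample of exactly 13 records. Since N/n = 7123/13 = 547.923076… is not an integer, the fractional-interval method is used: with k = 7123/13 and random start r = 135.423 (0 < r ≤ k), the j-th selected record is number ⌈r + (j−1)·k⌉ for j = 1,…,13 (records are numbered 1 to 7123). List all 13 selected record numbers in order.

136, 684, 1232, 1780, 2328, 2876, 3423, 3971, 4519, 5067, 5615, 6163, 6711

j=1: r + 0k = 135.423 → ⌈·⌉ = 136
j=2: r + 1k = 683.346076… → ⌈·⌉ = 684
j=3: r + 2k = 1231.269153… → ⌈·⌉ = 1232
j=4: r + 3k = 1779.192230… → ⌈·⌉ = 1780
j=5: r + 4k = 2327.115307… → ⌈·⌉ = 2328
j=6: r + 5k = 2875.038384… → ⌈·⌉ = 2876
j=7: r + 6k = 3422.961461… → ⌈·⌉ = 3423
j=8: r + 7k = 3970.884538… → ⌈·⌉ = 3971
j=9: r + 8k = 4518.807615… → ⌈·⌉ = 4519
j=10: r + 9k = 5066.730692… → ⌈·⌉ = 5067
j=11: r + 10k = 5614.653769… → ⌈·⌉ = 5615
j=12: r + 11k = 6162.576846… → ⌈·⌉ = 6163
j=13: r + 12k = 6710.499923… → ⌈·⌉ = 6711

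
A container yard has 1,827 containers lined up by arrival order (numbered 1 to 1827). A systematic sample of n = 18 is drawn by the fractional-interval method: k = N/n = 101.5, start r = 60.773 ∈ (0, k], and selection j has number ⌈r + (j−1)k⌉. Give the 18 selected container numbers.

j=1: r + 0k = 60.773 → ⌈·⌉ = 61
j=2: r + 1k = 162.273 → ⌈·⌉ = 163
j=3: r + 2k = 263.773 → ⌈·⌉ = 264
j=4: r + 3k = 365.273 → ⌈·⌉ = 366
j=5: r + 4k = 466.773 → ⌈·⌉ = 467
j=6: r + 5k = 568.273 → ⌈·⌉ = 569
j=7: r + 6k = 669.773 → ⌈·⌉ = 670
j=8: r + 7k = 771.273 → ⌈·⌉ = 772
j=9: r + 8k = 872.773 → ⌈·⌉ = 873
j=10: r + 9k = 974.273 → ⌈·⌉ = 975
j=11: r + 10k = 1075.773 → ⌈·⌉ = 1076
j=12: r + 11k = 1177.273 → ⌈·⌉ = 1178
j=13: r + 12k = 1278.773 → ⌈·⌉ = 1279
j=14: r + 13k = 1380.273 → ⌈·⌉ = 1381
j=15: r + 14k = 1481.773 → ⌈·⌉ = 1482
j=16: r + 15k = 1583.273 → ⌈·⌉ = 1584
j=17: r + 16k = 1684.773 → ⌈·⌉ = 1685
j=18: r + 17k = 1786.273 → ⌈·⌉ = 1787

61, 163, 264, 366, 467, 569, 670, 772, 873, 975, 1076, 1178, 1279, 1381, 1482, 1584, 1685, 1787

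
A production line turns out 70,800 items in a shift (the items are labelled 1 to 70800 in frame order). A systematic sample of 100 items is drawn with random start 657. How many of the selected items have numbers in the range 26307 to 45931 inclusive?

k = 70800/100 = 708
First selection ≥ 26307: 657 + ⌈(26307−657)/708⌉·708 = 657 + 37×708 = 26853
Last selection ≤ 45931: 657 + ⌊(45931−657)/708⌋·708 = 657 + 63×708 = 45261
Count = 63 − 37 + 1 = 27

27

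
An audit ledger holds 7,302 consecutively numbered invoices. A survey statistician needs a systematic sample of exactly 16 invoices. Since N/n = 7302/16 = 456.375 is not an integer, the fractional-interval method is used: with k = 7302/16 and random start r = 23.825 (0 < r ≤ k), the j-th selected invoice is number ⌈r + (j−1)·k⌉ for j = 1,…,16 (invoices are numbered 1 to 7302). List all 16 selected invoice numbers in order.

j=1: r + 0k = 23.825 → ⌈·⌉ = 24
j=2: r + 1k = 480.2 → ⌈·⌉ = 481
j=3: r + 2k = 936.575 → ⌈·⌉ = 937
j=4: r + 3k = 1392.95 → ⌈·⌉ = 1393
j=5: r + 4k = 1849.325 → ⌈·⌉ = 1850
j=6: r + 5k = 2305.7 → ⌈·⌉ = 2306
j=7: r + 6k = 2762.075 → ⌈·⌉ = 2763
j=8: r + 7k = 3218.45 → ⌈·⌉ = 3219
j=9: r + 8k = 3674.825 → ⌈·⌉ = 3675
j=10: r + 9k = 4131.2 → ⌈·⌉ = 4132
j=11: r + 10k = 4587.575 → ⌈·⌉ = 4588
j=12: r + 11k = 5043.95 → ⌈·⌉ = 5044
j=13: r + 12k = 5500.325 → ⌈·⌉ = 5501
j=14: r + 13k = 5956.7 → ⌈·⌉ = 5957
j=15: r + 14k = 6413.075 → ⌈·⌉ = 6414
j=16: r + 15k = 6869.45 → ⌈·⌉ = 6870

24, 481, 937, 1393, 1850, 2306, 2763, 3219, 3675, 4132, 4588, 5044, 5501, 5957, 6414, 6870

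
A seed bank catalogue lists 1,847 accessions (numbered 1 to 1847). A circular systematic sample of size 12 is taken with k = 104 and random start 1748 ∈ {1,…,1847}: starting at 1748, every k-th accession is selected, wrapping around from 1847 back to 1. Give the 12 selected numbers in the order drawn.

1748, 5, 109, 213, 317, 421, 525, 629, 733, 837, 941, 1045

Selection 1: 1748
Selection 2: 1748 + 104 = 1852 → 1852 − 1847 = 5
Selection 3: 5 + 104 = 109
Selection 4: 109 + 104 = 213
Selection 5: 213 + 104 = 317
Selection 6: 317 + 104 = 421
Selection 7: 421 + 104 = 525
Selection 8: 525 + 104 = 629
Selection 9: 629 + 104 = 733
Selection 10: 733 + 104 = 837
Selection 11: 837 + 104 = 941
Selection 12: 941 + 104 = 1045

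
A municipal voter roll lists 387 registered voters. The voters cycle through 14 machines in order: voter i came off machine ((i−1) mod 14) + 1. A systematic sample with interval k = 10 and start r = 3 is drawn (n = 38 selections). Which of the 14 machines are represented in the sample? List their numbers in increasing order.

Consecutive selections differ by k = 10, so their machine numbers differ by 10 mod 14 = 10.
gcd(10, 14) = 2, so the sample visits 14/2 = 7 distinct residues mod 14.
Start 3 is machine 3; the machines hit are 1, 3, 5, 7, 9, 11, 13.

1, 3, 5, 7, 9, 11, 13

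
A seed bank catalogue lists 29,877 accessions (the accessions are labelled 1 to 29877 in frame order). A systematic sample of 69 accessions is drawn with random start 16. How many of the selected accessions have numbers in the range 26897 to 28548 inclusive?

3

k = 29877/69 = 433
First selection ≥ 26897: 16 + ⌈(26897−16)/433⌉·433 = 16 + 63×433 = 27295
Last selection ≤ 28548: 16 + ⌊(28548−16)/433⌋·433 = 16 + 65×433 = 28161
Count = 65 − 63 + 1 = 3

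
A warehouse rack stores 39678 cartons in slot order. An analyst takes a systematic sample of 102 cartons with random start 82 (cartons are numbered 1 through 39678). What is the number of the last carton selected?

k = 39678/102 = 389
102nd selection = r + (102−1)·k = 82 + 101×389 = 82 + 39289 = 39371

39371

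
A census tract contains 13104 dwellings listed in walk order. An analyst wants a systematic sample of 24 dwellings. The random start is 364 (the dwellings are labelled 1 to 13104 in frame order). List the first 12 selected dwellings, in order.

364, 910, 1456, 2002, 2548, 3094, 3640, 4186, 4732, 5278, 5824, 6370

k = N/n = 13104/24 = 546
dwelling 1: 364
dwelling 2: 364 + 546 = 910
dwelling 3: 910 + 546 = 1456
dwelling 4: 1456 + 546 = 2002
dwelling 5: 2002 + 546 = 2548
dwelling 6: 2548 + 546 = 3094
dwelling 7: 3094 + 546 = 3640
dwelling 8: 3640 + 546 = 4186
dwelling 9: 4186 + 546 = 4732
dwelling 10: 4732 + 546 = 5278
dwelling 11: 5278 + 546 = 5824
dwelling 12: 5824 + 546 = 6370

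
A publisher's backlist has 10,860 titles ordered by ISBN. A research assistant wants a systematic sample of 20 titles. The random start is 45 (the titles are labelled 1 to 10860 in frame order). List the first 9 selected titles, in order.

45, 588, 1131, 1674, 2217, 2760, 3303, 3846, 4389

k = N/n = 10860/20 = 543
title 1: 45
title 2: 45 + 543 = 588
title 3: 588 + 543 = 1131
title 4: 1131 + 543 = 1674
title 5: 1674 + 543 = 2217
title 6: 2217 + 543 = 2760
title 7: 2760 + 543 = 3303
title 8: 3303 + 543 = 3846
title 9: 3846 + 543 = 4389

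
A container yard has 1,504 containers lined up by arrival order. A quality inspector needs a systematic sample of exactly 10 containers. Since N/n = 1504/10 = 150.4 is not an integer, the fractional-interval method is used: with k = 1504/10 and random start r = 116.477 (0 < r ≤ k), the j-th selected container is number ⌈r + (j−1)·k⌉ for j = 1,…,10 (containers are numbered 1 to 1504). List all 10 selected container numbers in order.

j=1: r + 0k = 116.477 → ⌈·⌉ = 117
j=2: r + 1k = 266.877 → ⌈·⌉ = 267
j=3: r + 2k = 417.277 → ⌈·⌉ = 418
j=4: r + 3k = 567.677 → ⌈·⌉ = 568
j=5: r + 4k = 718.077 → ⌈·⌉ = 719
j=6: r + 5k = 868.477 → ⌈·⌉ = 869
j=7: r + 6k = 1018.877 → ⌈·⌉ = 1019
j=8: r + 7k = 1169.277 → ⌈·⌉ = 1170
j=9: r + 8k = 1319.677 → ⌈·⌉ = 1320
j=10: r + 9k = 1470.077 → ⌈·⌉ = 1471

117, 267, 418, 568, 719, 869, 1019, 1170, 1320, 1471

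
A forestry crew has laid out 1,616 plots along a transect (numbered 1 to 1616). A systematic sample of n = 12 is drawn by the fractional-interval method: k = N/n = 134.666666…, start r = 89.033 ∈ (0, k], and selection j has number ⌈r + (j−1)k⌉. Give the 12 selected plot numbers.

90, 224, 359, 494, 628, 763, 898, 1032, 1167, 1302, 1436, 1571

j=1: r + 0k = 89.033 → ⌈·⌉ = 90
j=2: r + 1k = 223.699666… → ⌈·⌉ = 224
j=3: r + 2k = 358.366333… → ⌈·⌉ = 359
j=4: r + 3k = 493.033 → ⌈·⌉ = 494
j=5: r + 4k = 627.699666… → ⌈·⌉ = 628
j=6: r + 5k = 762.366333… → ⌈·⌉ = 763
j=7: r + 6k = 897.033 → ⌈·⌉ = 898
j=8: r + 7k = 1031.699666… → ⌈·⌉ = 1032
j=9: r + 8k = 1166.366333… → ⌈·⌉ = 1167
j=10: r + 9k = 1301.033 → ⌈·⌉ = 1302
j=11: r + 10k = 1435.699666… → ⌈·⌉ = 1436
j=12: r + 11k = 1570.366333… → ⌈·⌉ = 1571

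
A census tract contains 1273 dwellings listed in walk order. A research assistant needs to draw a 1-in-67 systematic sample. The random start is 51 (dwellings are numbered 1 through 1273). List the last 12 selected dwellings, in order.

520, 587, 654, 721, 788, 855, 922, 989, 1056, 1123, 1190, 1257

8th selection = 51 + 7×67 = 520
9th: 520 + 67 = 587
10th: 587 + 67 = 654
11th: 654 + 67 = 721
12th: 721 + 67 = 788
13th: 788 + 67 = 855
14th: 855 + 67 = 922
15th: 922 + 67 = 989
16th: 989 + 67 = 1056
17th: 1056 + 67 = 1123
18th: 1123 + 67 = 1190
19th: 1190 + 67 = 1257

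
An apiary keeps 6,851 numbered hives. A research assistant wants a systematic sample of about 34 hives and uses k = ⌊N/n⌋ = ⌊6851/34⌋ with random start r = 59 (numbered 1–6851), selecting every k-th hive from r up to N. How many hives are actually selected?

34

k = ⌊6851/34⌋ = 201
Achieved size = ⌊(6851 − 59)/201⌋ + 1 = ⌊6792/201⌋ + 1 = 33 + 1 = 34
(last selection: 59 + 33×201 = 6692 ≤ 6851; next would be 6893 > 6851)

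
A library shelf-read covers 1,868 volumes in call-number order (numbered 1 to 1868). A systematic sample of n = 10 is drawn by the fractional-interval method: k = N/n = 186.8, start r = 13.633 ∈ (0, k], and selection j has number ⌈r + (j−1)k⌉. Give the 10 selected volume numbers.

14, 201, 388, 575, 761, 948, 1135, 1322, 1509, 1695

j=1: r + 0k = 13.633 → ⌈·⌉ = 14
j=2: r + 1k = 200.433 → ⌈·⌉ = 201
j=3: r + 2k = 387.233 → ⌈·⌉ = 388
j=4: r + 3k = 574.033 → ⌈·⌉ = 575
j=5: r + 4k = 760.833 → ⌈·⌉ = 761
j=6: r + 5k = 947.633 → ⌈·⌉ = 948
j=7: r + 6k = 1134.433 → ⌈·⌉ = 1135
j=8: r + 7k = 1321.233 → ⌈·⌉ = 1322
j=9: r + 8k = 1508.033 → ⌈·⌉ = 1509
j=10: r + 9k = 1694.833 → ⌈·⌉ = 1695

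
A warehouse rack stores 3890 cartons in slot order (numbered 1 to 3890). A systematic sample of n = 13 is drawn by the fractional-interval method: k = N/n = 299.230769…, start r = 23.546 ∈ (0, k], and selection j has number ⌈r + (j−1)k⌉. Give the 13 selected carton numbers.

j=1: r + 0k = 23.546 → ⌈·⌉ = 24
j=2: r + 1k = 322.776769… → ⌈·⌉ = 323
j=3: r + 2k = 622.007538… → ⌈·⌉ = 623
j=4: r + 3k = 921.238307… → ⌈·⌉ = 922
j=5: r + 4k = 1220.469076… → ⌈·⌉ = 1221
j=6: r + 5k = 1519.699846… → ⌈·⌉ = 1520
j=7: r + 6k = 1818.930615… → ⌈·⌉ = 1819
j=8: r + 7k = 2118.161384… → ⌈·⌉ = 2119
j=9: r + 8k = 2417.392153… → ⌈·⌉ = 2418
j=10: r + 9k = 2716.622923… → ⌈·⌉ = 2717
j=11: r + 10k = 3015.853692… → ⌈·⌉ = 3016
j=12: r + 11k = 3315.084461… → ⌈·⌉ = 3316
j=13: r + 12k = 3614.315230… → ⌈·⌉ = 3615

24, 323, 623, 922, 1221, 1520, 1819, 2119, 2418, 2717, 3016, 3316, 3615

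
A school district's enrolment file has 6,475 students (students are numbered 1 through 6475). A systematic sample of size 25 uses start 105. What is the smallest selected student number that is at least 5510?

5544

k = 6475/25 = 259
Steps past start: ⌈(5510 − 105)/259⌉ = ⌈5405/259⌉ = 21
Selected student: 105 + 21×259 = 5544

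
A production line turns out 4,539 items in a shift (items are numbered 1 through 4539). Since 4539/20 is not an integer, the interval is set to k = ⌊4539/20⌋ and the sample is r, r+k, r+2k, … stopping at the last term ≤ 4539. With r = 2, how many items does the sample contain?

k = ⌊4539/20⌋ = 226
Achieved size = ⌊(4539 − 2)/226⌋ + 1 = ⌊4537/226⌋ + 1 = 20 + 1 = 21
(last selection: 2 + 20×226 = 4522 ≤ 4539; next would be 4748 > 4539)

21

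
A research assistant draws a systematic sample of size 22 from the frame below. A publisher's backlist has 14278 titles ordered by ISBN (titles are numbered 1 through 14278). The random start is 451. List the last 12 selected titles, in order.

6941, 7590, 8239, 8888, 9537, 10186, 10835, 11484, 12133, 12782, 13431, 14080

k = N/n = 14278/22 = 649
11th selection = 451 + 10×649 = 6941
12th: 6941 + 649 = 7590
13th: 7590 + 649 = 8239
14th: 8239 + 649 = 8888
15th: 8888 + 649 = 9537
16th: 9537 + 649 = 10186
17th: 10186 + 649 = 10835
18th: 10835 + 649 = 11484
19th: 11484 + 649 = 12133
20th: 12133 + 649 = 12782
21st: 12782 + 649 = 13431
22nd: 13431 + 649 = 14080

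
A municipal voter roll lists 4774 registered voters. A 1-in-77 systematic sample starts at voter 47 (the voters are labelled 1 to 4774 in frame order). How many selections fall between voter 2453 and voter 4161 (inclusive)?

k = 77
First selection ≥ 2453: 47 + ⌈(2453−47)/77⌉·77 = 47 + 32×77 = 2511
Last selection ≤ 4161: 47 + ⌊(4161−47)/77⌋·77 = 47 + 53×77 = 4128
Count = 53 − 32 + 1 = 22

22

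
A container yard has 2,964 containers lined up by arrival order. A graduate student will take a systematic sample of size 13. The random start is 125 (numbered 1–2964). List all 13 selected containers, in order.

k = N/n = 2964/13 = 228
container 1: 125
container 2: 125 + 228 = 353
container 3: 353 + 228 = 581
container 4: 581 + 228 = 809
container 5: 809 + 228 = 1037
container 6: 1037 + 228 = 1265
container 7: 1265 + 228 = 1493
container 8: 1493 + 228 = 1721
container 9: 1721 + 228 = 1949
container 10: 1949 + 228 = 2177
container 11: 2177 + 228 = 2405
container 12: 2405 + 228 = 2633
container 13: 2633 + 228 = 2861

125, 353, 581, 809, 1037, 1265, 1493, 1721, 1949, 2177, 2405, 2633, 2861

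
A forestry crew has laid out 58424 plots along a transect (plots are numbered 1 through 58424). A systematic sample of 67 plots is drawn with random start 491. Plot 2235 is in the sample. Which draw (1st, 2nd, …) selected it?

3

k = 58424/67 = 872
position = (2235 − 491)/872 + 1 = 1744/872 + 1 = 2 + 1 = 3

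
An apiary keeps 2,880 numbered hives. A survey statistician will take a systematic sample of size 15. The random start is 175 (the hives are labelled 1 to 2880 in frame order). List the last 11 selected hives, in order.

k = N/n = 2880/15 = 192
5th selection = 175 + 4×192 = 943
6th: 943 + 192 = 1135
7th: 1135 + 192 = 1327
8th: 1327 + 192 = 1519
9th: 1519 + 192 = 1711
10th: 1711 + 192 = 1903
11th: 1903 + 192 = 2095
12th: 2095 + 192 = 2287
13th: 2287 + 192 = 2479
14th: 2479 + 192 = 2671
15th: 2671 + 192 = 2863

943, 1135, 1327, 1519, 1711, 1903, 2095, 2287, 2479, 2671, 2863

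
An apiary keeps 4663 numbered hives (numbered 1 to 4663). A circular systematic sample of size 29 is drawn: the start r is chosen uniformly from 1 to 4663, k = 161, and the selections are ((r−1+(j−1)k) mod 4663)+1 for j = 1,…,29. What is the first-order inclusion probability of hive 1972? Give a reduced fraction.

29/4663

For each position j, as r ranges over 1…4663 the j-th selection hits every hive exactly once, so hive 1972 is selected for exactly 29 of the 4663 starts.
Inclusion probability = 29/4663.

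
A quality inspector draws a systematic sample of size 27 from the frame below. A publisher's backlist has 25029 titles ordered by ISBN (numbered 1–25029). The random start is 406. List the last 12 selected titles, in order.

k = N/n = 25029/27 = 927
16th selection = 406 + 15×927 = 14311
17th: 14311 + 927 = 15238
18th: 15238 + 927 = 16165
19th: 16165 + 927 = 17092
20th: 17092 + 927 = 18019
21st: 18019 + 927 = 18946
22nd: 18946 + 927 = 19873
23rd: 19873 + 927 = 20800
24th: 20800 + 927 = 21727
25th: 21727 + 927 = 22654
26th: 22654 + 927 = 23581
27th: 23581 + 927 = 24508

14311, 15238, 16165, 17092, 18019, 18946, 19873, 20800, 21727, 22654, 23581, 24508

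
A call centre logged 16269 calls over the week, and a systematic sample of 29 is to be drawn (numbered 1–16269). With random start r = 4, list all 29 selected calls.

k = N/n = 16269/29 = 561
call 1: 4
call 2: 4 + 561 = 565
call 3: 565 + 561 = 1126
call 4: 1126 + 561 = 1687
call 5: 1687 + 561 = 2248
call 6: 2248 + 561 = 2809
call 7: 2809 + 561 = 3370
call 8: 3370 + 561 = 3931
call 9: 3931 + 561 = 4492
call 10: 4492 + 561 = 5053
call 11: 5053 + 561 = 5614
call 12: 5614 + 561 = 6175
call 13: 6175 + 561 = 6736
call 14: 6736 + 561 = 7297
call 15: 7297 + 561 = 7858
call 16: 7858 + 561 = 8419
call 17: 8419 + 561 = 8980
call 18: 8980 + 561 = 9541
call 19: 9541 + 561 = 10102
call 20: 10102 + 561 = 10663
call 21: 10663 + 561 = 11224
call 22: 11224 + 561 = 11785
call 23: 11785 + 561 = 12346
call 24: 12346 + 561 = 12907
call 25: 12907 + 561 = 13468
call 26: 13468 + 561 = 14029
call 27: 14029 + 561 = 14590
call 28: 14590 + 561 = 15151
call 29: 15151 + 561 = 15712

4, 565, 1126, 1687, 2248, 2809, 3370, 3931, 4492, 5053, 5614, 6175, 6736, 7297, 7858, 8419, 8980, 9541, 10102, 10663, 11224, 11785, 12346, 12907, 13468, 14029, 14590, 15151, 15712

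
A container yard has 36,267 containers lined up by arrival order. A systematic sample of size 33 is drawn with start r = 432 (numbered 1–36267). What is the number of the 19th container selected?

k = 36267/33 = 1099
19th selection = r + (19−1)·k = 432 + 18×1099 = 432 + 19782 = 20214

20214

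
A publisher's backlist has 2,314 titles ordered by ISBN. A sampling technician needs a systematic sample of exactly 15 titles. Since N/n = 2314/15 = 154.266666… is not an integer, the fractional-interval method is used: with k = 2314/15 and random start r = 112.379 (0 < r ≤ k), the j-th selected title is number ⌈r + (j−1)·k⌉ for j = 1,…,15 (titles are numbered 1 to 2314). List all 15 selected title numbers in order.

113, 267, 421, 576, 730, 884, 1038, 1193, 1347, 1501, 1656, 1810, 1964, 2118, 2273

j=1: r + 0k = 112.379 → ⌈·⌉ = 113
j=2: r + 1k = 266.645666… → ⌈·⌉ = 267
j=3: r + 2k = 420.912333… → ⌈·⌉ = 421
j=4: r + 3k = 575.179 → ⌈·⌉ = 576
j=5: r + 4k = 729.445666… → ⌈·⌉ = 730
j=6: r + 5k = 883.712333… → ⌈·⌉ = 884
j=7: r + 6k = 1037.979 → ⌈·⌉ = 1038
j=8: r + 7k = 1192.245666… → ⌈·⌉ = 1193
j=9: r + 8k = 1346.512333… → ⌈·⌉ = 1347
j=10: r + 9k = 1500.779 → ⌈·⌉ = 1501
j=11: r + 10k = 1655.045666… → ⌈·⌉ = 1656
j=12: r + 11k = 1809.312333… → ⌈·⌉ = 1810
j=13: r + 12k = 1963.579 → ⌈·⌉ = 1964
j=14: r + 13k = 2117.845666… → ⌈·⌉ = 2118
j=15: r + 14k = 2272.112333… → ⌈·⌉ = 2273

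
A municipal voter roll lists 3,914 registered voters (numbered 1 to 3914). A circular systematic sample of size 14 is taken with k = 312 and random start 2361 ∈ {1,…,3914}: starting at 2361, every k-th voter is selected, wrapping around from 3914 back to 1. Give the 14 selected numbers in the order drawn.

Selection 1: 2361
Selection 2: 2361 + 312 = 2673
Selection 3: 2673 + 312 = 2985
Selection 4: 2985 + 312 = 3297
Selection 5: 3297 + 312 = 3609
Selection 6: 3609 + 312 = 3921 → 3921 − 3914 = 7
Selection 7: 7 + 312 = 319
Selection 8: 319 + 312 = 631
Selection 9: 631 + 312 = 943
Selection 10: 943 + 312 = 1255
Selection 11: 1255 + 312 = 1567
Selection 12: 1567 + 312 = 1879
Selection 13: 1879 + 312 = 2191
Selection 14: 2191 + 312 = 2503

2361, 2673, 2985, 3297, 3609, 7, 319, 631, 943, 1255, 1567, 1879, 2191, 2503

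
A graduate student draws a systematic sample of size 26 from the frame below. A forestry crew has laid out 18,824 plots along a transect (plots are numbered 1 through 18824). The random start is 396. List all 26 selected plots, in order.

396, 1120, 1844, 2568, 3292, 4016, 4740, 5464, 6188, 6912, 7636, 8360, 9084, 9808, 10532, 11256, 11980, 12704, 13428, 14152, 14876, 15600, 16324, 17048, 17772, 18496

k = N/n = 18824/26 = 724
plot 1: 396
plot 2: 396 + 724 = 1120
plot 3: 1120 + 724 = 1844
plot 4: 1844 + 724 = 2568
plot 5: 2568 + 724 = 3292
plot 6: 3292 + 724 = 4016
plot 7: 4016 + 724 = 4740
plot 8: 4740 + 724 = 5464
plot 9: 5464 + 724 = 6188
plot 10: 6188 + 724 = 6912
plot 11: 6912 + 724 = 7636
plot 12: 7636 + 724 = 8360
plot 13: 8360 + 724 = 9084
plot 14: 9084 + 724 = 9808
plot 15: 9808 + 724 = 10532
plot 16: 10532 + 724 = 11256
plot 17: 11256 + 724 = 11980
plot 18: 11980 + 724 = 12704
plot 19: 12704 + 724 = 13428
plot 20: 13428 + 724 = 14152
plot 21: 14152 + 724 = 14876
plot 22: 14876 + 724 = 15600
plot 23: 15600 + 724 = 16324
plot 24: 16324 + 724 = 17048
plot 25: 17048 + 724 = 17772
plot 26: 17772 + 724 = 18496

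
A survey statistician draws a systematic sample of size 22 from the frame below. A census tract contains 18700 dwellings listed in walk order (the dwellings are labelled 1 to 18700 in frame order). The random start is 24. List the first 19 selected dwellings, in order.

24, 874, 1724, 2574, 3424, 4274, 5124, 5974, 6824, 7674, 8524, 9374, 10224, 11074, 11924, 12774, 13624, 14474, 15324

k = N/n = 18700/22 = 850
dwelling 1: 24
dwelling 2: 24 + 850 = 874
dwelling 3: 874 + 850 = 1724
dwelling 4: 1724 + 850 = 2574
dwelling 5: 2574 + 850 = 3424
dwelling 6: 3424 + 850 = 4274
dwelling 7: 4274 + 850 = 5124
dwelling 8: 5124 + 850 = 5974
dwelling 9: 5974 + 850 = 6824
dwelling 10: 6824 + 850 = 7674
dwelling 11: 7674 + 850 = 8524
dwelling 12: 8524 + 850 = 9374
dwelling 13: 9374 + 850 = 10224
dwelling 14: 10224 + 850 = 11074
dwelling 15: 11074 + 850 = 11924
dwelling 16: 11924 + 850 = 12774
dwelling 17: 12774 + 850 = 13624
dwelling 18: 13624 + 850 = 14474
dwelling 19: 14474 + 850 = 15324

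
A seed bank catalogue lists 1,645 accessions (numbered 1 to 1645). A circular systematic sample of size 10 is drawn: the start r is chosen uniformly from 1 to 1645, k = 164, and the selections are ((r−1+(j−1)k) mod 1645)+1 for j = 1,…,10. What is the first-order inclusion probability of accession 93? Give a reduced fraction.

For each position j, as r ranges over 1…1645 the j-th selection hits every accession exactly once, so accession 93 is selected for exactly 10 of the 1645 starts.
Inclusion probability = 10/1645 = 2/329.

2/329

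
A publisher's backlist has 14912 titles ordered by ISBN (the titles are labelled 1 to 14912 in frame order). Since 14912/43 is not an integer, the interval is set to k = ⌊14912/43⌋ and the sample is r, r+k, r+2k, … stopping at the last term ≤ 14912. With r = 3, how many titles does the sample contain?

44

k = ⌊14912/43⌋ = 346
Achieved size = ⌊(14912 − 3)/346⌋ + 1 = ⌊14909/346⌋ + 1 = 43 + 1 = 44
(last selection: 3 + 43×346 = 14881 ≤ 14912; next would be 15227 > 14912)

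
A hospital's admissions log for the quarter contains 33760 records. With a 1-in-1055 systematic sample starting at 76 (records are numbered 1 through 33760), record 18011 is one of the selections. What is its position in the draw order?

18

k = 1055
position = (18011 − 76)/1055 + 1 = 17935/1055 + 1 = 17 + 1 = 18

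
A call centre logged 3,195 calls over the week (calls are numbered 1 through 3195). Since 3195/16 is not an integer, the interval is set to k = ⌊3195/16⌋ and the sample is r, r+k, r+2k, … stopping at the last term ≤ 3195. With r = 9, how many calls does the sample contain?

17

k = ⌊3195/16⌋ = 199
Achieved size = ⌊(3195 − 9)/199⌋ + 1 = ⌊3186/199⌋ + 1 = 16 + 1 = 17
(last selection: 9 + 16×199 = 3193 ≤ 3195; next would be 3392 > 3195)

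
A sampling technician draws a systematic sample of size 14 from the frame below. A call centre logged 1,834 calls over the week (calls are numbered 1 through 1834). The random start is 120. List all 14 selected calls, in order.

120, 251, 382, 513, 644, 775, 906, 1037, 1168, 1299, 1430, 1561, 1692, 1823

k = N/n = 1834/14 = 131
call 1: 120
call 2: 120 + 131 = 251
call 3: 251 + 131 = 382
call 4: 382 + 131 = 513
call 5: 513 + 131 = 644
call 6: 644 + 131 = 775
call 7: 775 + 131 = 906
call 8: 906 + 131 = 1037
call 9: 1037 + 131 = 1168
call 10: 1168 + 131 = 1299
call 11: 1299 + 131 = 1430
call 12: 1430 + 131 = 1561
call 13: 1561 + 131 = 1692
call 14: 1692 + 131 = 1823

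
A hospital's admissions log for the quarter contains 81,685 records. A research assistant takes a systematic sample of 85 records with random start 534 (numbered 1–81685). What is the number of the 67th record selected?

63960

k = 81685/85 = 961
67th selection = r + (67−1)·k = 534 + 66×961 = 534 + 63426 = 63960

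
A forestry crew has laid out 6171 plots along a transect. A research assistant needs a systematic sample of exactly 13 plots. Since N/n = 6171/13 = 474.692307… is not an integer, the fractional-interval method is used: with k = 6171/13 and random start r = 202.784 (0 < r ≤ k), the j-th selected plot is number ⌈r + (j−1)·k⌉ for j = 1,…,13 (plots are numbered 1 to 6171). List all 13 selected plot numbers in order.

j=1: r + 0k = 202.784 → ⌈·⌉ = 203
j=2: r + 1k = 677.476307… → ⌈·⌉ = 678
j=3: r + 2k = 1152.168615… → ⌈·⌉ = 1153
j=4: r + 3k = 1626.860923… → ⌈·⌉ = 1627
j=5: r + 4k = 2101.553230… → ⌈·⌉ = 2102
j=6: r + 5k = 2576.245538… → ⌈·⌉ = 2577
j=7: r + 6k = 3050.937846… → ⌈·⌉ = 3051
j=8: r + 7k = 3525.630153… → ⌈·⌉ = 3526
j=9: r + 8k = 4000.322461… → ⌈·⌉ = 4001
j=10: r + 9k = 4475.014769… → ⌈·⌉ = 4476
j=11: r + 10k = 4949.707076… → ⌈·⌉ = 4950
j=12: r + 11k = 5424.399384… → ⌈·⌉ = 5425
j=13: r + 12k = 5899.091692… → ⌈·⌉ = 5900

203, 678, 1153, 1627, 2102, 2577, 3051, 3526, 4001, 4476, 4950, 5425, 5900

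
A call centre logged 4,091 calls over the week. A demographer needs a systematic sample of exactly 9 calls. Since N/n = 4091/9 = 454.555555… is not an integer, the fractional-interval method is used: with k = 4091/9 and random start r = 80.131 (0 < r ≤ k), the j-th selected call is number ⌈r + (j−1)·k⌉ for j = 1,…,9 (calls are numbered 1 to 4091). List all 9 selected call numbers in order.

81, 535, 990, 1444, 1899, 2353, 2808, 3263, 3717

j=1: r + 0k = 80.131 → ⌈·⌉ = 81
j=2: r + 1k = 534.686555… → ⌈·⌉ = 535
j=3: r + 2k = 989.242111… → ⌈·⌉ = 990
j=4: r + 3k = 1443.797666… → ⌈·⌉ = 1444
j=5: r + 4k = 1898.353222… → ⌈·⌉ = 1899
j=6: r + 5k = 2352.908777… → ⌈·⌉ = 2353
j=7: r + 6k = 2807.464333… → ⌈·⌉ = 2808
j=8: r + 7k = 3262.019888… → ⌈·⌉ = 3263
j=9: r + 8k = 3716.575444… → ⌈·⌉ = 3717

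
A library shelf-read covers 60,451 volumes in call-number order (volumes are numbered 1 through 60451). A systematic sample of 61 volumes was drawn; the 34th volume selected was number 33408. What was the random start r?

705

k = 60451/61 = 991
r = 33408 − (34−1)×991 = 33408 − 32703 = 705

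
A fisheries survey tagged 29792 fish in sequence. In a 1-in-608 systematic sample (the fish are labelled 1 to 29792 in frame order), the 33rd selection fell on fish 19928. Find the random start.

472

k = 608
r = 19928 − (33−1)×608 = 19928 − 19456 = 472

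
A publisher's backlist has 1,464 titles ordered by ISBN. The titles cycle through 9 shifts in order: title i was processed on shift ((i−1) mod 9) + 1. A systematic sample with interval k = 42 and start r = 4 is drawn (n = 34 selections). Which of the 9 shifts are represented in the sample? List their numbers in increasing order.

Consecutive selections differ by k = 42, so their shift numbers differ by 42 mod 9 = 6.
gcd(42, 9) = 3, so the sample visits 9/3 = 3 distinct residues mod 9.
Start 4 is shift 4; the shifts hit are 1, 4, 7.

1, 4, 7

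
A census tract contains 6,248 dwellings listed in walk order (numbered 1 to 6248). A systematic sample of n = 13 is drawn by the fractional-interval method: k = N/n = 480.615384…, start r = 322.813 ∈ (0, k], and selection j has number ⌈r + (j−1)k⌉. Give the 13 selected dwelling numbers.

323, 804, 1285, 1765, 2246, 2726, 3207, 3688, 4168, 4649, 5129, 5610, 6091

j=1: r + 0k = 322.813 → ⌈·⌉ = 323
j=2: r + 1k = 803.428384… → ⌈·⌉ = 804
j=3: r + 2k = 1284.043769… → ⌈·⌉ = 1285
j=4: r + 3k = 1764.659153… → ⌈·⌉ = 1765
j=5: r + 4k = 2245.274538… → ⌈·⌉ = 2246
j=6: r + 5k = 2725.889923… → ⌈·⌉ = 2726
j=7: r + 6k = 3206.505307… → ⌈·⌉ = 3207
j=8: r + 7k = 3687.120692… → ⌈·⌉ = 3688
j=9: r + 8k = 4167.736076… → ⌈·⌉ = 4168
j=10: r + 9k = 4648.351461… → ⌈·⌉ = 4649
j=11: r + 10k = 5128.966846… → ⌈·⌉ = 5129
j=12: r + 11k = 5609.582230… → ⌈·⌉ = 5610
j=13: r + 12k = 6090.197615… → ⌈·⌉ = 6091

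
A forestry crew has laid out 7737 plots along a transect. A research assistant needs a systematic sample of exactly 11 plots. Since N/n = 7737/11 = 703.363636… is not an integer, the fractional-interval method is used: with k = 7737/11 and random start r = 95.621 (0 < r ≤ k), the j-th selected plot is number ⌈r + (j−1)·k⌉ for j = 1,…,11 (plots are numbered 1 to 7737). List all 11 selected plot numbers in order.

96, 799, 1503, 2206, 2910, 3613, 4316, 5020, 5723, 6426, 7130

j=1: r + 0k = 95.621 → ⌈·⌉ = 96
j=2: r + 1k = 798.984636… → ⌈·⌉ = 799
j=3: r + 2k = 1502.348272… → ⌈·⌉ = 1503
j=4: r + 3k = 2205.711909… → ⌈·⌉ = 2206
j=5: r + 4k = 2909.075545… → ⌈·⌉ = 2910
j=6: r + 5k = 3612.439181… → ⌈·⌉ = 3613
j=7: r + 6k = 4315.802818… → ⌈·⌉ = 4316
j=8: r + 7k = 5019.166454… → ⌈·⌉ = 5020
j=9: r + 8k = 5722.530090… → ⌈·⌉ = 5723
j=10: r + 9k = 6425.893727… → ⌈·⌉ = 6426
j=11: r + 10k = 7129.257363… → ⌈·⌉ = 7130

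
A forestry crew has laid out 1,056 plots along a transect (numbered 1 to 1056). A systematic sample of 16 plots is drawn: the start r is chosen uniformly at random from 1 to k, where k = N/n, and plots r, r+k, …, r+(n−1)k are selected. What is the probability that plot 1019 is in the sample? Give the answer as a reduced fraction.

k = 1056/16 = 66.
Plot 1019 is selected iff r ≡ 1019 (mod 66); exactly one such r in {1,…,66}.
Inclusion probability = 1/66.

1/66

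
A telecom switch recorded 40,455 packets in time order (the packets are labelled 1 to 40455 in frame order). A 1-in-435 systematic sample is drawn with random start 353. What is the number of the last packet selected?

40373

k = 435
93rd selection = r + (93−1)·k = 353 + 92×435 = 353 + 40020 = 40373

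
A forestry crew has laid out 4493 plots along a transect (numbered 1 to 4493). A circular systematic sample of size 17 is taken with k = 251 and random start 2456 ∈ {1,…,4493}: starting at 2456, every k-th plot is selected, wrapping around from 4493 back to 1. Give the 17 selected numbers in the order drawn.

2456, 2707, 2958, 3209, 3460, 3711, 3962, 4213, 4464, 222, 473, 724, 975, 1226, 1477, 1728, 1979

Selection 1: 2456
Selection 2: 2456 + 251 = 2707
Selection 3: 2707 + 251 = 2958
Selection 4: 2958 + 251 = 3209
Selection 5: 3209 + 251 = 3460
Selection 6: 3460 + 251 = 3711
Selection 7: 3711 + 251 = 3962
Selection 8: 3962 + 251 = 4213
Selection 9: 4213 + 251 = 4464
Selection 10: 4464 + 251 = 4715 → 4715 − 4493 = 222
Selection 11: 222 + 251 = 473
Selection 12: 473 + 251 = 724
Selection 13: 724 + 251 = 975
Selection 14: 975 + 251 = 1226
Selection 15: 1226 + 251 = 1477
Selection 16: 1477 + 251 = 1728
Selection 17: 1728 + 251 = 1979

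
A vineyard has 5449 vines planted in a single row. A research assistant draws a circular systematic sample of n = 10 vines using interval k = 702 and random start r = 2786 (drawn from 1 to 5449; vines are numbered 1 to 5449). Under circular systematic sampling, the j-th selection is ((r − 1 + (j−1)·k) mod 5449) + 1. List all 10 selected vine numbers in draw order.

Selection 1: 2786
Selection 2: 2786 + 702 = 3488
Selection 3: 3488 + 702 = 4190
Selection 4: 4190 + 702 = 4892
Selection 5: 4892 + 702 = 5594 → 5594 − 5449 = 145
Selection 6: 145 + 702 = 847
Selection 7: 847 + 702 = 1549
Selection 8: 1549 + 702 = 2251
Selection 9: 2251 + 702 = 2953
Selection 10: 2953 + 702 = 3655

2786, 3488, 4190, 4892, 145, 847, 1549, 2251, 2953, 3655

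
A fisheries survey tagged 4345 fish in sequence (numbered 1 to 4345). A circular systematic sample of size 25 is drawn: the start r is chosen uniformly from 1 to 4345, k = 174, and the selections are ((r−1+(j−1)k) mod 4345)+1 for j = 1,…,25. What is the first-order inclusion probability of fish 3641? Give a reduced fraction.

For each position j, as r ranges over 1…4345 the j-th selection hits every fish exactly once, so fish 3641 is selected for exactly 25 of the 4345 starts.
Inclusion probability = 25/4345 = 5/869.

5/869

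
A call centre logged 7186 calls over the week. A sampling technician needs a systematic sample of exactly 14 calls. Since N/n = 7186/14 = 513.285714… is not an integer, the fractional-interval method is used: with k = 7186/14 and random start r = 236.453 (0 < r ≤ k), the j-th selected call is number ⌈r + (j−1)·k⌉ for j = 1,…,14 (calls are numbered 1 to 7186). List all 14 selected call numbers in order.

237, 750, 1264, 1777, 2290, 2803, 3317, 3830, 4343, 4857, 5370, 5883, 6396, 6910

j=1: r + 0k = 236.453 → ⌈·⌉ = 237
j=2: r + 1k = 749.738714… → ⌈·⌉ = 750
j=3: r + 2k = 1263.024428… → ⌈·⌉ = 1264
j=4: r + 3k = 1776.310142… → ⌈·⌉ = 1777
j=5: r + 4k = 2289.595857… → ⌈·⌉ = 2290
j=6: r + 5k = 2802.881571… → ⌈·⌉ = 2803
j=7: r + 6k = 3316.167285… → ⌈·⌉ = 3317
j=8: r + 7k = 3829.453 → ⌈·⌉ = 3830
j=9: r + 8k = 4342.738714… → ⌈·⌉ = 4343
j=10: r + 9k = 4856.024428… → ⌈·⌉ = 4857
j=11: r + 10k = 5369.310142… → ⌈·⌉ = 5370
j=12: r + 11k = 5882.595857… → ⌈·⌉ = 5883
j=13: r + 12k = 6395.881571… → ⌈·⌉ = 6396
j=14: r + 13k = 6909.167285… → ⌈·⌉ = 6910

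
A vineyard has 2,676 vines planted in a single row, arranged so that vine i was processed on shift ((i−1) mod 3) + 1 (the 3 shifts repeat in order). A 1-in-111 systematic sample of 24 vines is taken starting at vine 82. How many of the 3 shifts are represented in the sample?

Consecutive selections differ by k = 111, so their shift numbers differ by 111 mod 3 = 0.
gcd(111, 3) = 3, so the sample visits 3/3 = 1 distinct residues mod 3.
Start 82 is shift 1; the shifts hit are 1.

1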